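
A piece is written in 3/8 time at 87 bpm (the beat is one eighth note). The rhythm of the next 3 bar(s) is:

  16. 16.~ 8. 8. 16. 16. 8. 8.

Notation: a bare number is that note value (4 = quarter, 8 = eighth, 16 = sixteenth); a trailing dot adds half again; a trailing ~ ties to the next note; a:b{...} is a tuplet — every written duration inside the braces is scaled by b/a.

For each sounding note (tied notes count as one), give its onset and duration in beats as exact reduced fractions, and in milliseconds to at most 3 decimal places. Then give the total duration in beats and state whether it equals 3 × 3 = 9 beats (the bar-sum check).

1) 0.0ms=0b +517.241ms=3/4b
2) 517.241ms=3/4b +1551.724ms=9/4b
3) 2068.966ms=3b +1034.483ms=3/2b
4) 3103.448ms=9/2b +517.241ms=3/4b
5) 3620.69ms=21/4b +517.241ms=3/4b
6) 4137.931ms=6b +1034.483ms=3/2b
7) 5172.414ms=15/2b +1034.483ms=3/2b
Σ=9b of 9 (87bpm 3/8) — PASS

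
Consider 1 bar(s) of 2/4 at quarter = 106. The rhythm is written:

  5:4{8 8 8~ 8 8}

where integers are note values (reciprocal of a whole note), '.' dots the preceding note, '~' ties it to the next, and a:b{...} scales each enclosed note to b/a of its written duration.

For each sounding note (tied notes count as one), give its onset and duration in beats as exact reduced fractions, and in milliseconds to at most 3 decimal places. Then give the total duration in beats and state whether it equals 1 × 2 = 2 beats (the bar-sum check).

1) 0.0ms=0b +226.415ms=2/5b
2) 226.415ms=2/5b +226.415ms=2/5b
3) 452.83ms=4/5b +452.83ms=4/5b
4) 905.66ms=8/5b +226.415ms=2/5b
Σ=2b of 2 (106bpm 2/4) — PASS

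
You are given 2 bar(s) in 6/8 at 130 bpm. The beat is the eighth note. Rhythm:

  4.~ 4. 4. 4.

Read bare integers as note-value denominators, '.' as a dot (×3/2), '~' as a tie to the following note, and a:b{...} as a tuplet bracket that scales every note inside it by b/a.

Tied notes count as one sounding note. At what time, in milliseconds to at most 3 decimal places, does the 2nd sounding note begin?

1. 0.0ms @ 0 + 2769.231ms (6)
2. 2769.231ms @ 6 + 1384.615ms (3)
3. 4153.846ms @ 9 + 1384.615ms (3)

note 2 onset = 6b = 2769.231ms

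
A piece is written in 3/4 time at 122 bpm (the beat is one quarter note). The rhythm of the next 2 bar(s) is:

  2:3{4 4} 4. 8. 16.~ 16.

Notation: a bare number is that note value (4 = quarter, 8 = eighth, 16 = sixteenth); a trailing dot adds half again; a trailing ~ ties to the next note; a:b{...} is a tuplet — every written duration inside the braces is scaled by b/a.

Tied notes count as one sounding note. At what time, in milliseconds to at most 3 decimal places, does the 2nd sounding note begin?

1. 0.0ms @ 0 + 737.705ms (3/2)
2. 737.705ms @ 3/2 + 737.705ms (3/2)
3. 1475.41ms @ 3 + 737.705ms (3/2)
4. 2213.115ms @ 9/2 + 368.852ms (3/4)
5. 2581.967ms @ 21/4 + 368.852ms (3/4)

note 2 onset = 3/2b = 737.705ms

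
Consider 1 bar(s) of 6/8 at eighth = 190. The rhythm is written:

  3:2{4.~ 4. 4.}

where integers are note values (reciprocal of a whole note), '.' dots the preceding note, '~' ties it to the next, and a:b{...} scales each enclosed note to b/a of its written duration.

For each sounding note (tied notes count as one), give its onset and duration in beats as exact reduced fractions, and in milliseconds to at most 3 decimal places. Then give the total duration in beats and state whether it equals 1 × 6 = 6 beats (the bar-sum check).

1) 0.0ms=0b +1263.158ms=4b
2) 1263.158ms=4b +631.579ms=2b
Σ=6b of 6 (190bpm 6/8) — PASS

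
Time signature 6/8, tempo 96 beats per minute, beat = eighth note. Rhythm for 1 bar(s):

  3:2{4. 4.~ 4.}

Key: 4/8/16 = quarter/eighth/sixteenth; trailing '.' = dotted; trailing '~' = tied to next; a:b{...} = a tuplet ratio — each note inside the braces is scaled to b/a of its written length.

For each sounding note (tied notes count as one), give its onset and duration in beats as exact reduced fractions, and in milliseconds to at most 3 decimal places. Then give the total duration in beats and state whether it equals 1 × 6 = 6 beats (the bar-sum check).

1) 0.0ms=0b +1250.0ms=2b
2) 1250.0ms=2b +2500.0ms=4b
Σ=6b of 6 (96bpm 6/8) — PASS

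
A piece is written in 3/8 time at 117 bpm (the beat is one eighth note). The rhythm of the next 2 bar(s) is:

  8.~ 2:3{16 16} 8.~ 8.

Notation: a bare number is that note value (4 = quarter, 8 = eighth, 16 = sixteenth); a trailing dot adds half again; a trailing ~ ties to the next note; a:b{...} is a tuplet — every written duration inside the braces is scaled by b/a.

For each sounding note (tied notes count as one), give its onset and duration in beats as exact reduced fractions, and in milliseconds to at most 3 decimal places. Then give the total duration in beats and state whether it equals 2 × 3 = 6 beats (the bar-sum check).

1) 0.0ms=0b +1153.846ms=9/4b
2) 1153.846ms=9/4b +384.615ms=3/4b
3) 1538.462ms=3b +1538.462ms=3b
Σ=6b of 6 (117bpm 3/8) — PASS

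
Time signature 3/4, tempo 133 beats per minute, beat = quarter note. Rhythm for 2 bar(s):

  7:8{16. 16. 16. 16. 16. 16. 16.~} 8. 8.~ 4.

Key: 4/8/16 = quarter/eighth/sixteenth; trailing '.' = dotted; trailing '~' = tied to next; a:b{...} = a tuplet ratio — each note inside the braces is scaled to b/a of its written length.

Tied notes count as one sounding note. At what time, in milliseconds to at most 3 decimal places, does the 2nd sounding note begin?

1. 0.0ms @ 0 + 193.34ms (3/7)
2. 193.34ms @ 3/7 + 193.34ms (3/7)
3. 386.681ms @ 6/7 + 193.34ms (3/7)
4. 580.021ms @ 9/7 + 193.34ms (3/7)
5. 773.362ms @ 12/7 + 193.34ms (3/7)
6. 966.702ms @ 15/7 + 193.34ms (3/7)
7. 1160.043ms @ 18/7 + 531.686ms (33/28)
8. 1691.729ms @ 15/4 + 1015.038ms (9/4)

note 2 onset = 3/7b = 193.34ms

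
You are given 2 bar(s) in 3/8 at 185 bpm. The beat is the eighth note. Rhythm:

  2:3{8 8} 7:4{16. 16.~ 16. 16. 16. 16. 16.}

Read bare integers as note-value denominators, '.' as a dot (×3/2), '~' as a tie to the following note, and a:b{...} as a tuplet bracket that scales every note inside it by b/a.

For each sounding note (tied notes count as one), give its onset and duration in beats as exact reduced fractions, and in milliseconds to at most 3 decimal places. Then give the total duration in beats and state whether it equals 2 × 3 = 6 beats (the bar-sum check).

1) 0.0ms=0b +486.486ms=3/2b
2) 486.486ms=3/2b +486.486ms=3/2b
3) 972.973ms=3b +138.996ms=3/7b
4) 1111.969ms=24/7b +277.992ms=6/7b
5) 1389.961ms=30/7b +138.996ms=3/7b
6) 1528.958ms=33/7b +138.996ms=3/7b
7) 1667.954ms=36/7b +138.996ms=3/7b
8) 1806.95ms=39/7b +138.996ms=3/7b
Σ=6b of 6 (185bpm 3/8) — PASS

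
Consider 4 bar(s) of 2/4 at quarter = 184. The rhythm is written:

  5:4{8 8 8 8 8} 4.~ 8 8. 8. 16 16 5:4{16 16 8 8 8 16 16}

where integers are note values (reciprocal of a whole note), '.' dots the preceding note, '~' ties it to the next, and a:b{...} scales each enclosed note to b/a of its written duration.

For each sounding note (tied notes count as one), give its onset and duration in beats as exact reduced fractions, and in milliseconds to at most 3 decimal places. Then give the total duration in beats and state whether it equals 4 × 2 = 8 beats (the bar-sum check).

1) 0.0ms=0b +130.435ms=2/5b
2) 130.435ms=2/5b +130.435ms=2/5b
3) 260.87ms=4/5b +130.435ms=2/5b
4) 391.304ms=6/5b +130.435ms=2/5b
5) 521.739ms=8/5b +130.435ms=2/5b
6) 652.174ms=2b +652.174ms=2b
7) 1304.348ms=4b +244.565ms=3/4b
8) 1548.913ms=19/4b +244.565ms=3/4b
9) 1793.478ms=11/2b +81.522ms=1/4b
10) 1875.0ms=23/4b +81.522ms=1/4b
11) 1956.522ms=6b +65.217ms=1/5b
12) 2021.739ms=31/5b +65.217ms=1/5b
13) 2086.957ms=32/5b +130.435ms=2/5b
14) 2217.391ms=34/5b +130.435ms=2/5b
15) 2347.826ms=36/5b +130.435ms=2/5b
16) 2478.261ms=38/5b +65.217ms=1/5b
17) 2543.478ms=39/5b +65.217ms=1/5b
Σ=8b of 8 (184bpm 2/4) — PASS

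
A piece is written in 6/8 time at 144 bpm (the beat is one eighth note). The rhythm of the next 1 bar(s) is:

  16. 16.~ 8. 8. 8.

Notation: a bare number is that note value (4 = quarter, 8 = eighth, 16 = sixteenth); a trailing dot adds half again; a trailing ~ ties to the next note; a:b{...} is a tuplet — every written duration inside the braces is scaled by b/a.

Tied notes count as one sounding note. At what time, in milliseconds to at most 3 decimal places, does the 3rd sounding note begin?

1. 0.0ms @ 0 + 312.5ms (3/4)
2. 312.5ms @ 3/4 + 937.5ms (9/4)
3. 1250.0ms @ 3 + 625.0ms (3/2)
4. 1875.0ms @ 9/2 + 625.0ms (3/2)

note 3 onset = 3b = 1250.0ms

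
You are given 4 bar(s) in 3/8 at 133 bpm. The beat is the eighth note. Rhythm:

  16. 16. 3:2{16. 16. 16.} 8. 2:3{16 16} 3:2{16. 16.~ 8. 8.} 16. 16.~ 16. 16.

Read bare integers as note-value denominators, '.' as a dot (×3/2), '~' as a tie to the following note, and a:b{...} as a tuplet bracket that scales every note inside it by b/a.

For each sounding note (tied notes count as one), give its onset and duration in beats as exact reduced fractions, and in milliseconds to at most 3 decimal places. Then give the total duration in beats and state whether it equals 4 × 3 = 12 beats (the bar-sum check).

1) 0.0ms=0b +338.346ms=3/4b
2) 338.346ms=3/4b +338.346ms=3/4b
3) 676.692ms=3/2b +225.564ms=1/2b
4) 902.256ms=2b +225.564ms=1/2b
5) 1127.82ms=5/2b +225.564ms=1/2b
6) 1353.383ms=3b +676.692ms=3/2b
7) 2030.075ms=9/2b +338.346ms=3/4b
8) 2368.421ms=21/4b +338.346ms=3/4b
9) 2706.767ms=6b +225.564ms=1/2b
10) 2932.331ms=13/2b +676.692ms=3/2b
11) 3609.023ms=8b +451.128ms=1b
12) 4060.15ms=9b +338.346ms=3/4b
13) 4398.496ms=39/4b +676.692ms=3/2b
14) 5075.188ms=45/4b +338.346ms=3/4b
Σ=12b of 12 (133bpm 3/8) — PASS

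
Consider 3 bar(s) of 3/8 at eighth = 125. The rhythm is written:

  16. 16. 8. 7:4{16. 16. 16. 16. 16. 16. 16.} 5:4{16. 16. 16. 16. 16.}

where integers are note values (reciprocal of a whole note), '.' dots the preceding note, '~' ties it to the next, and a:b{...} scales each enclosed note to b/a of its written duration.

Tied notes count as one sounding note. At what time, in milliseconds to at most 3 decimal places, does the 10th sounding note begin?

1. 0.0ms @ 0 + 360.0ms (3/4)
2. 360.0ms @ 3/4 + 360.0ms (3/4)
3. 720.0ms @ 3/2 + 720.0ms (3/2)
4. 1440.0ms @ 3 + 205.714ms (3/7)
5. 1645.714ms @ 24/7 + 205.714ms (3/7)
6. 1851.429ms @ 27/7 + 205.714ms (3/7)
7. 2057.143ms @ 30/7 + 205.714ms (3/7)
8. 2262.857ms @ 33/7 + 205.714ms (3/7)
9. 2468.571ms @ 36/7 + 205.714ms (3/7)
10. 2674.286ms @ 39/7 + 205.714ms (3/7)
11. 2880.0ms @ 6 + 288.0ms (3/5)
12. 3168.0ms @ 33/5 + 288.0ms (3/5)
13. 3456.0ms @ 36/5 + 288.0ms (3/5)
14. 3744.0ms @ 39/5 + 288.0ms (3/5)
15. 4032.0ms @ 42/5 + 288.0ms (3/5)

note 10 onset = 39/7b = 2674.286ms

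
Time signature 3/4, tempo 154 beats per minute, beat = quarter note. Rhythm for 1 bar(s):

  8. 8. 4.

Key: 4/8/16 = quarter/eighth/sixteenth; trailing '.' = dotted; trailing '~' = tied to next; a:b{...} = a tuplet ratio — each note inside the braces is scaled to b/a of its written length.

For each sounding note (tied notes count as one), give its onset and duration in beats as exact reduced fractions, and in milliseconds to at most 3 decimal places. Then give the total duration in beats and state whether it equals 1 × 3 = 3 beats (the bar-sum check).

1) 0.0ms=0b +292.208ms=3/4b
2) 292.208ms=3/4b +292.208ms=3/4b
3) 584.416ms=3/2b +584.416ms=3/2b
Σ=3b of 3 (154bpm 3/4) — PASS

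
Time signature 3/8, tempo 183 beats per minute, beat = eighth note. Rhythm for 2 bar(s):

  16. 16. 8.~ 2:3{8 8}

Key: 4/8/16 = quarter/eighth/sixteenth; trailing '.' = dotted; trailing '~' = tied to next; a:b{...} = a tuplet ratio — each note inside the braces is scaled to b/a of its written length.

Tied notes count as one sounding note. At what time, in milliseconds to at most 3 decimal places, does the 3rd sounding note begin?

note 3 onset = 3/2b = 491.803ms

1. 0.0ms @ 0 + 245.902ms (3/4)
2. 245.902ms @ 3/4 + 245.902ms (3/4)
3. 491.803ms @ 3/2 + 983.607ms (3)
4. 1475.41ms @ 9/2 + 491.803ms (3/2)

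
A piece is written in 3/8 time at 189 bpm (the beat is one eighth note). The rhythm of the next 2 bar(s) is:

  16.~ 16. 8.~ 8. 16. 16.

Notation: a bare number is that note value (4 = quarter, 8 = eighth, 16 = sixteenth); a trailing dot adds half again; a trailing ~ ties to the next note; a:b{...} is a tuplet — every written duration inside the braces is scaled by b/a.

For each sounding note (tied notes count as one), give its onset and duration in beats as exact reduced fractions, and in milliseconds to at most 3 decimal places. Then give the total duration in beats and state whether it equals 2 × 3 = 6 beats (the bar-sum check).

1) 0.0ms=0b +476.19ms=3/2b
2) 476.19ms=3/2b +952.381ms=3b
3) 1428.571ms=9/2b +238.095ms=3/4b
4) 1666.667ms=21/4b +238.095ms=3/4b
Σ=6b of 6 (189bpm 3/8) — PASS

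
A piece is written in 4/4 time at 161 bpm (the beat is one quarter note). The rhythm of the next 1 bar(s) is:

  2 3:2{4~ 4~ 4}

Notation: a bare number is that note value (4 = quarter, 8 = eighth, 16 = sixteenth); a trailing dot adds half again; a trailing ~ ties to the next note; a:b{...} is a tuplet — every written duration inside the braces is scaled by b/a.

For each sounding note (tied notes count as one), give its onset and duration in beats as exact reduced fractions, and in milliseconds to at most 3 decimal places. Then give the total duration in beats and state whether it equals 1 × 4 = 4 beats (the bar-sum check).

1) 0.0ms=0b +745.342ms=2b
2) 745.342ms=2b +745.342ms=2b
Σ=4b of 4 (161bpm 4/4) — PASS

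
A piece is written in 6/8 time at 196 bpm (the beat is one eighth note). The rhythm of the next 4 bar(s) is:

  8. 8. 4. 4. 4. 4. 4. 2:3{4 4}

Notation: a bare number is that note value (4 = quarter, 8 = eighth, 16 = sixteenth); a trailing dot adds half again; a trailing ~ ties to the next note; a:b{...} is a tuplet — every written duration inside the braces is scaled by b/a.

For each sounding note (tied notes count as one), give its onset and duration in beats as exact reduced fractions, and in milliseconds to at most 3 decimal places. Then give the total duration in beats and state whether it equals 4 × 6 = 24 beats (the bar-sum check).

1) 0.0ms=0b +459.184ms=3/2b
2) 459.184ms=3/2b +459.184ms=3/2b
3) 918.367ms=3b +918.367ms=3b
4) 1836.735ms=6b +918.367ms=3b
5) 2755.102ms=9b +918.367ms=3b
6) 3673.469ms=12b +918.367ms=3b
7) 4591.837ms=15b +918.367ms=3b
8) 5510.204ms=18b +918.367ms=3b
9) 6428.571ms=21b +918.367ms=3b
Σ=24b of 24 (196bpm 6/8) — PASS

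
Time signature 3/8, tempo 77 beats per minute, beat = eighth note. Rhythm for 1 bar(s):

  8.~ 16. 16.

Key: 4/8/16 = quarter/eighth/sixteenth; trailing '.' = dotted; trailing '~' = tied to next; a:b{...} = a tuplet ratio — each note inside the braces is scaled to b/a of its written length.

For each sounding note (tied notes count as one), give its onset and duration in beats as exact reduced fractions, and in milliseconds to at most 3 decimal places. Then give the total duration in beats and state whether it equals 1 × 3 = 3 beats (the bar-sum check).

1) 0.0ms=0b +1753.247ms=9/4b
2) 1753.247ms=9/4b +584.416ms=3/4b
Σ=3b of 3 (77bpm 3/8) — PASS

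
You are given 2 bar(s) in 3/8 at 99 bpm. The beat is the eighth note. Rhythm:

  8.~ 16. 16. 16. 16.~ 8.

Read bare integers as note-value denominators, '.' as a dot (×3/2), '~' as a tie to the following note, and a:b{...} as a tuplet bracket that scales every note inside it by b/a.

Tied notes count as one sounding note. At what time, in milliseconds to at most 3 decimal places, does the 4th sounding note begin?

1. 0.0ms @ 0 + 1363.636ms (9/4)
2. 1363.636ms @ 9/4 + 454.545ms (3/4)
3. 1818.182ms @ 3 + 454.545ms (3/4)
4. 2272.727ms @ 15/4 + 1363.636ms (9/4)

note 4 onset = 15/4b = 2272.727ms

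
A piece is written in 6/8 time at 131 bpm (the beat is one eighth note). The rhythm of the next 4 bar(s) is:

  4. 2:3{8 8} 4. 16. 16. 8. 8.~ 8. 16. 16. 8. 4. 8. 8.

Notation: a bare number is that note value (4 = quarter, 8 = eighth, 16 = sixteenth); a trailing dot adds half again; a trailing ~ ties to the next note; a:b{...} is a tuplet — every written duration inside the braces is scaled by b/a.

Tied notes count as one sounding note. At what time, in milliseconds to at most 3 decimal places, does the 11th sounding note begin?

1. 0.0ms @ 0 + 1374.046ms (3)
2. 1374.046ms @ 3 + 687.023ms (3/2)
3. 2061.069ms @ 9/2 + 687.023ms (3/2)
4. 2748.092ms @ 6 + 1374.046ms (3)
5. 4122.137ms @ 9 + 343.511ms (3/4)
6. 4465.649ms @ 39/4 + 343.511ms (3/4)
7. 4809.16ms @ 21/2 + 687.023ms (3/2)
8. 5496.183ms @ 12 + 1374.046ms (3)
9. 6870.229ms @ 15 + 343.511ms (3/4)
10. 7213.74ms @ 63/4 + 343.511ms (3/4)
11. 7557.252ms @ 33/2 + 687.023ms (3/2)
12. 8244.275ms @ 18 + 1374.046ms (3)
13. 9618.321ms @ 21 + 687.023ms (3/2)
14. 10305.344ms @ 45/2 + 687.023ms (3/2)

note 11 onset = 33/2b = 7557.252ms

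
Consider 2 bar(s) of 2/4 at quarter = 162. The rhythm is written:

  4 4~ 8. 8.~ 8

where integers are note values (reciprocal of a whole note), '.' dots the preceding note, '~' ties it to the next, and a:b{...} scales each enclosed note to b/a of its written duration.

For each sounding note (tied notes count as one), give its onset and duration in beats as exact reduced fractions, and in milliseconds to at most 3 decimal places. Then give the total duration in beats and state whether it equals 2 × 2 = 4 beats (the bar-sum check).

1) 0.0ms=0b +370.37ms=1b
2) 370.37ms=1b +648.148ms=7/4b
3) 1018.519ms=11/4b +462.963ms=5/4b
Σ=4b of 4 (162bpm 2/4) — PASS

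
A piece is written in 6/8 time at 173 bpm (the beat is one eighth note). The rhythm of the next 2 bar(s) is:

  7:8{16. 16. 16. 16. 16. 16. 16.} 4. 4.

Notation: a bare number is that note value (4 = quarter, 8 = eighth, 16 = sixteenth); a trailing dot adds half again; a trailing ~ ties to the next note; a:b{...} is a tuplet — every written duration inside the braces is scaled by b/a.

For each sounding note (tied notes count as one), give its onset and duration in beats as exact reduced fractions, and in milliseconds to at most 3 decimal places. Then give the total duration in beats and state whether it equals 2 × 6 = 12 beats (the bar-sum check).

1) 0.0ms=0b +297.275ms=6/7b
2) 297.275ms=6/7b +297.275ms=6/7b
3) 594.55ms=12/7b +297.275ms=6/7b
4) 891.825ms=18/7b +297.275ms=6/7b
5) 1189.1ms=24/7b +297.275ms=6/7b
6) 1486.375ms=30/7b +297.275ms=6/7b
7) 1783.65ms=36/7b +297.275ms=6/7b
8) 2080.925ms=6b +1040.462ms=3b
9) 3121.387ms=9b +1040.462ms=3b
Σ=12b of 12 (173bpm 6/8) — PASS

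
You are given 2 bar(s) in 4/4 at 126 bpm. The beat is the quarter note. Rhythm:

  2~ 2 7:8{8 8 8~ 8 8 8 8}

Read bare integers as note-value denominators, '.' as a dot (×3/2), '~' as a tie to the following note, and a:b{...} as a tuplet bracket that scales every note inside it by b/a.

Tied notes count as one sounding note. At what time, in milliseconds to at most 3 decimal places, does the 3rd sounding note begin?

note 3 onset = 32/7b = 2176.871ms

1. 0.0ms @ 0 + 1904.762ms (4)
2. 1904.762ms @ 4 + 272.109ms (4/7)
3. 2176.871ms @ 32/7 + 272.109ms (4/7)
4. 2448.98ms @ 36/7 + 544.218ms (8/7)
5. 2993.197ms @ 44/7 + 272.109ms (4/7)
6. 3265.306ms @ 48/7 + 272.109ms (4/7)
7. 3537.415ms @ 52/7 + 272.109ms (4/7)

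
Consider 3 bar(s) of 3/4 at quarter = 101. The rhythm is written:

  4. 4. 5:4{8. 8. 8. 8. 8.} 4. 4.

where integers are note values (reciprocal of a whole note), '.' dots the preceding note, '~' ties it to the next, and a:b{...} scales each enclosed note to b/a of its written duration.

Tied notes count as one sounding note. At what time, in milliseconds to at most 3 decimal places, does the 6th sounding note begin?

note 6 onset = 24/5b = 2851.485ms

1. 0.0ms @ 0 + 891.089ms (3/2)
2. 891.089ms @ 3/2 + 891.089ms (3/2)
3. 1782.178ms @ 3 + 356.436ms (3/5)
4. 2138.614ms @ 18/5 + 356.436ms (3/5)
5. 2495.05ms @ 21/5 + 356.436ms (3/5)
6. 2851.485ms @ 24/5 + 356.436ms (3/5)
7. 3207.921ms @ 27/5 + 356.436ms (3/5)
8. 3564.356ms @ 6 + 891.089ms (3/2)
9. 4455.446ms @ 15/2 + 891.089ms (3/2)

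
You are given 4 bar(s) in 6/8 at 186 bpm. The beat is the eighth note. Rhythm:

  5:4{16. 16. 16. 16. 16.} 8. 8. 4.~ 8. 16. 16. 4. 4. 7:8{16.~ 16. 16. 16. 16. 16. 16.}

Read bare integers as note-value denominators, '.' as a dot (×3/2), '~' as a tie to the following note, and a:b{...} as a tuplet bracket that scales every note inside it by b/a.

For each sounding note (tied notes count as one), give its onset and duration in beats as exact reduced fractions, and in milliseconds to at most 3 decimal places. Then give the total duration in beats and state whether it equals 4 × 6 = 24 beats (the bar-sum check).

1) 0.0ms=0b +193.548ms=3/5b
2) 193.548ms=3/5b +193.548ms=3/5b
3) 387.097ms=6/5b +193.548ms=3/5b
4) 580.645ms=9/5b +193.548ms=3/5b
5) 774.194ms=12/5b +193.548ms=3/5b
6) 967.742ms=3b +483.871ms=3/2b
7) 1451.613ms=9/2b +483.871ms=3/2b
8) 1935.484ms=6b +1451.613ms=9/2b
9) 3387.097ms=21/2b +241.935ms=3/4b
10) 3629.032ms=45/4b +241.935ms=3/4b
11) 3870.968ms=12b +967.742ms=3b
12) 4838.71ms=15b +967.742ms=3b
13) 5806.452ms=18b +552.995ms=12/7b
14) 6359.447ms=138/7b +276.498ms=6/7b
15) 6635.945ms=144/7b +276.498ms=6/7b
16) 6912.442ms=150/7b +276.498ms=6/7b
17) 7188.94ms=156/7b +276.498ms=6/7b
18) 7465.438ms=162/7b +276.498ms=6/7b
Σ=24b of 24 (186bpm 6/8) — PASS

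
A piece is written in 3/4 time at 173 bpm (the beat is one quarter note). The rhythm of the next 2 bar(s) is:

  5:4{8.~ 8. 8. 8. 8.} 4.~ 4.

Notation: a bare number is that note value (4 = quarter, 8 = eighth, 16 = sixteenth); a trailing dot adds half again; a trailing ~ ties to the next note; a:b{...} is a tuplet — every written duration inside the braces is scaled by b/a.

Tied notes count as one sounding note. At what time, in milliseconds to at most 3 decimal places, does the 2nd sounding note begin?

note 2 onset = 6/5b = 416.185ms

1. 0.0ms @ 0 + 416.185ms (6/5)
2. 416.185ms @ 6/5 + 208.092ms (3/5)
3. 624.277ms @ 9/5 + 208.092ms (3/5)
4. 832.37ms @ 12/5 + 208.092ms (3/5)
5. 1040.462ms @ 3 + 1040.462ms (3)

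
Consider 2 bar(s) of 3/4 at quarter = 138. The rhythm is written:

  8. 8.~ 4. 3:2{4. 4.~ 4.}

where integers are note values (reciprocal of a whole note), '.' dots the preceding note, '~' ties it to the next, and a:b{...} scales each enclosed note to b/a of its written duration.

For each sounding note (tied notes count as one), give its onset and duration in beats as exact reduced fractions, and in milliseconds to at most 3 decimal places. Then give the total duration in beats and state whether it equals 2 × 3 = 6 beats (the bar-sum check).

1) 0.0ms=0b +326.087ms=3/4b
2) 326.087ms=3/4b +978.261ms=9/4b
3) 1304.348ms=3b +434.783ms=1b
4) 1739.13ms=4b +869.565ms=2b
Σ=6b of 6 (138bpm 3/4) — PASS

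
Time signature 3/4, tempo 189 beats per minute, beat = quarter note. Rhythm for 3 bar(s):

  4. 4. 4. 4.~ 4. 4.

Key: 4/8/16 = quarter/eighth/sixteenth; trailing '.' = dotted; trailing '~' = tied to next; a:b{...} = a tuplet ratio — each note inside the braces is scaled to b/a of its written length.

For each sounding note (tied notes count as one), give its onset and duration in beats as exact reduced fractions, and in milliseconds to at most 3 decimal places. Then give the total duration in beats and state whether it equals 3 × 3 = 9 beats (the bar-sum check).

1) 0.0ms=0b +476.19ms=3/2b
2) 476.19ms=3/2b +476.19ms=3/2b
3) 952.381ms=3b +476.19ms=3/2b
4) 1428.571ms=9/2b +952.381ms=3b
5) 2380.952ms=15/2b +476.19ms=3/2b
Σ=9b of 9 (189bpm 3/4) — PASS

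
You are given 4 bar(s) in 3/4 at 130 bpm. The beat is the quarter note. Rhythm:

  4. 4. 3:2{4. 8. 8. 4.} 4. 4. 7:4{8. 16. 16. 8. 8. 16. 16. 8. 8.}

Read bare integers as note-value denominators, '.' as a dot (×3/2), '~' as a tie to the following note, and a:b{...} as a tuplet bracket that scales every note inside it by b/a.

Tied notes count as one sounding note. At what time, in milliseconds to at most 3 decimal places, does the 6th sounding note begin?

note 6 onset = 5b = 2307.692ms

1. 0.0ms @ 0 + 692.308ms (3/2)
2. 692.308ms @ 3/2 + 692.308ms (3/2)
3. 1384.615ms @ 3 + 461.538ms (1)
4. 1846.154ms @ 4 + 230.769ms (1/2)
5. 2076.923ms @ 9/2 + 230.769ms (1/2)
6. 2307.692ms @ 5 + 461.538ms (1)
7. 2769.231ms @ 6 + 692.308ms (3/2)
8. 3461.538ms @ 15/2 + 692.308ms (3/2)
9. 4153.846ms @ 9 + 197.802ms (3/7)
10. 4351.648ms @ 66/7 + 98.901ms (3/14)
11. 4450.549ms @ 135/14 + 98.901ms (3/14)
12. 4549.451ms @ 69/7 + 197.802ms (3/7)
13. 4747.253ms @ 72/7 + 197.802ms (3/7)
14. 4945.055ms @ 75/7 + 98.901ms (3/14)
15. 5043.956ms @ 153/14 + 98.901ms (3/14)
16. 5142.857ms @ 78/7 + 197.802ms (3/7)
17. 5340.659ms @ 81/7 + 197.802ms (3/7)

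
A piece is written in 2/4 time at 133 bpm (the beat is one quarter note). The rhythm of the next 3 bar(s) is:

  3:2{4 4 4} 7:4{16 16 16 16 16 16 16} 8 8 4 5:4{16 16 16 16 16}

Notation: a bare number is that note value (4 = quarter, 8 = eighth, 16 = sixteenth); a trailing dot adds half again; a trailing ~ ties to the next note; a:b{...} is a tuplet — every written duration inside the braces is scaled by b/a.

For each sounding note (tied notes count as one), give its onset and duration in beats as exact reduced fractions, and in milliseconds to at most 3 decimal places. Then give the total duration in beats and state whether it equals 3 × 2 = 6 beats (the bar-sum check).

1) 0.0ms=0b +300.752ms=2/3b
2) 300.752ms=2/3b +300.752ms=2/3b
3) 601.504ms=4/3b +300.752ms=2/3b
4) 902.256ms=2b +64.447ms=1/7b
5) 966.702ms=15/7b +64.447ms=1/7b
6) 1031.149ms=16/7b +64.447ms=1/7b
7) 1095.596ms=17/7b +64.447ms=1/7b
8) 1160.043ms=18/7b +64.447ms=1/7b
9) 1224.49ms=19/7b +64.447ms=1/7b
10) 1288.937ms=20/7b +64.447ms=1/7b
11) 1353.383ms=3b +225.564ms=1/2b
12) 1578.947ms=7/2b +225.564ms=1/2b
13) 1804.511ms=4b +451.128ms=1b
14) 2255.639ms=5b +90.226ms=1/5b
15) 2345.865ms=26/5b +90.226ms=1/5b
16) 2436.09ms=27/5b +90.226ms=1/5b
17) 2526.316ms=28/5b +90.226ms=1/5b
18) 2616.541ms=29/5b +90.226ms=1/5b
Σ=6b of 6 (133bpm 2/4) — PASS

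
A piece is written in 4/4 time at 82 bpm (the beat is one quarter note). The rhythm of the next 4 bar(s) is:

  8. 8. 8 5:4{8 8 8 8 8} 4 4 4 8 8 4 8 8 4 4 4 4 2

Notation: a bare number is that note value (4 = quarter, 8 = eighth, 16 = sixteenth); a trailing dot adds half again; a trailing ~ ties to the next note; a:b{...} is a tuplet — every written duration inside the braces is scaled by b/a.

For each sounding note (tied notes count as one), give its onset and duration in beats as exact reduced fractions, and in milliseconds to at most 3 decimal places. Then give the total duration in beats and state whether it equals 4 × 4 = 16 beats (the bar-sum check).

1) 0.0ms=0b +548.78ms=3/4b
2) 548.78ms=3/4b +548.78ms=3/4b
3) 1097.561ms=3/2b +365.854ms=1/2b
4) 1463.415ms=2b +292.683ms=2/5b
5) 1756.098ms=12/5b +292.683ms=2/5b
6) 2048.78ms=14/5b +292.683ms=2/5b
7) 2341.463ms=16/5b +292.683ms=2/5b
8) 2634.146ms=18/5b +292.683ms=2/5b
9) 2926.829ms=4b +731.707ms=1b
10) 3658.537ms=5b +731.707ms=1b
11) 4390.244ms=6b +731.707ms=1b
12) 5121.951ms=7b +365.854ms=1/2b
13) 5487.805ms=15/2b +365.854ms=1/2b
14) 5853.659ms=8b +731.707ms=1b
15) 6585.366ms=9b +365.854ms=1/2b
16) 6951.22ms=19/2b +365.854ms=1/2b
17) 7317.073ms=10b +731.707ms=1b
18) 8048.78ms=11b +731.707ms=1b
19) 8780.488ms=12b +731.707ms=1b
20) 9512.195ms=13b +731.707ms=1b
21) 10243.902ms=14b +1463.415ms=2b
Σ=16b of 16 (82bpm 4/4) — PASS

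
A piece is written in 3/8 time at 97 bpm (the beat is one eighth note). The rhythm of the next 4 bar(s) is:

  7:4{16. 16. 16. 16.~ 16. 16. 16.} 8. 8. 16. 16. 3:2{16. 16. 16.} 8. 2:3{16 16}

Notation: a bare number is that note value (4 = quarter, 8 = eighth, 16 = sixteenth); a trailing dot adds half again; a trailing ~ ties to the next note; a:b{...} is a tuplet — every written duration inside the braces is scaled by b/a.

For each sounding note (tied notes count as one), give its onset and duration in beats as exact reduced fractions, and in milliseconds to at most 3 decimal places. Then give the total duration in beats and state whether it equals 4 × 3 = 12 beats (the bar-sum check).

1) 0.0ms=0b +265.096ms=3/7b
2) 265.096ms=3/7b +265.096ms=3/7b
3) 530.191ms=6/7b +265.096ms=3/7b
4) 795.287ms=9/7b +530.191ms=6/7b
5) 1325.479ms=15/7b +265.096ms=3/7b
6) 1590.574ms=18/7b +265.096ms=3/7b
7) 1855.67ms=3b +927.835ms=3/2b
8) 2783.505ms=9/2b +927.835ms=3/2b
9) 3711.34ms=6b +463.918ms=3/4b
10) 4175.258ms=27/4b +463.918ms=3/4b
11) 4639.175ms=15/2b +309.278ms=1/2b
12) 4948.454ms=8b +309.278ms=1/2b
13) 5257.732ms=17/2b +309.278ms=1/2b
14) 5567.01ms=9b +927.835ms=3/2b
15) 6494.845ms=21/2b +463.918ms=3/4b
16) 6958.763ms=45/4b +463.918ms=3/4b
Σ=12b of 12 (97bpm 3/8) — PASS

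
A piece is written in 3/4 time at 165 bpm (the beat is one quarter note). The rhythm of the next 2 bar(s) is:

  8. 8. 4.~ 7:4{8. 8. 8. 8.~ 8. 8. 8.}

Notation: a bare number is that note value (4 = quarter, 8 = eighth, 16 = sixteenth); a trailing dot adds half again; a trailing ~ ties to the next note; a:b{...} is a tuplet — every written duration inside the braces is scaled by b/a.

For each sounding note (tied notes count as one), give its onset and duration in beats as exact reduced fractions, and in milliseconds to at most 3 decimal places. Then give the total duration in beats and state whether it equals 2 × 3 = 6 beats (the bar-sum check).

1) 0.0ms=0b +272.727ms=3/4b
2) 272.727ms=3/4b +272.727ms=3/4b
3) 545.455ms=3/2b +701.299ms=27/14b
4) 1246.753ms=24/7b +155.844ms=3/7b
5) 1402.597ms=27/7b +155.844ms=3/7b
6) 1558.442ms=30/7b +311.688ms=6/7b
7) 1870.13ms=36/7b +155.844ms=3/7b
8) 2025.974ms=39/7b +155.844ms=3/7b
Σ=6b of 6 (165bpm 3/4) — PASS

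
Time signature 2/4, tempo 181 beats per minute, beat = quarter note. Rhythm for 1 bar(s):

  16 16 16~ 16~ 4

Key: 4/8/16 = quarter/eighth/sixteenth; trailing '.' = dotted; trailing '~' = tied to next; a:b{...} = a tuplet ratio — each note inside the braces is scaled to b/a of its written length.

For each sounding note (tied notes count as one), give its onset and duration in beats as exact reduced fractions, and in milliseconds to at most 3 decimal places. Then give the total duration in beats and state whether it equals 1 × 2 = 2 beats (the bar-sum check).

1) 0.0ms=0b +82.873ms=1/4b
2) 82.873ms=1/4b +82.873ms=1/4b
3) 165.746ms=1/2b +497.238ms=3/2b
Σ=2b of 2 (181bpm 2/4) — PASS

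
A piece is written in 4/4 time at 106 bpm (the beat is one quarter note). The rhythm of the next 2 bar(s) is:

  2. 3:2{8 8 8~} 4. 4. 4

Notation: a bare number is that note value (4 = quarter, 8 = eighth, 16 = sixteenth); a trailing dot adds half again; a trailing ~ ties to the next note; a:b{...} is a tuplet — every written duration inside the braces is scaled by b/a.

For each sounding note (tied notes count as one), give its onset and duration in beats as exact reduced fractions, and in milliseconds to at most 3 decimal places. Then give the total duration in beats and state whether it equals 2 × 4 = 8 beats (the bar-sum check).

1) 0.0ms=0b +1698.113ms=3b
2) 1698.113ms=3b +188.679ms=1/3b
3) 1886.792ms=10/3b +188.679ms=1/3b
4) 2075.472ms=11/3b +1037.736ms=11/6b
5) 3113.208ms=11/2b +849.057ms=3/2b
6) 3962.264ms=7b +566.038ms=1b
Σ=8b of 8 (106bpm 4/4) — PASS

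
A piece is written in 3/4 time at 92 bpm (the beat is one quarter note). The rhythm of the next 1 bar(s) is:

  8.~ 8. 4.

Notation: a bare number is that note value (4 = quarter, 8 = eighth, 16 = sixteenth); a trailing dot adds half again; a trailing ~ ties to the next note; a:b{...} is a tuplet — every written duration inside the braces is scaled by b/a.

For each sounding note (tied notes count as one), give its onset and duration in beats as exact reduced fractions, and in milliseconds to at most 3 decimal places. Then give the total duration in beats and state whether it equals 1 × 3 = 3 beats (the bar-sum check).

1) 0.0ms=0b +978.261ms=3/2b
2) 978.261ms=3/2b +978.261ms=3/2b
Σ=3b of 3 (92bpm 3/4) — PASS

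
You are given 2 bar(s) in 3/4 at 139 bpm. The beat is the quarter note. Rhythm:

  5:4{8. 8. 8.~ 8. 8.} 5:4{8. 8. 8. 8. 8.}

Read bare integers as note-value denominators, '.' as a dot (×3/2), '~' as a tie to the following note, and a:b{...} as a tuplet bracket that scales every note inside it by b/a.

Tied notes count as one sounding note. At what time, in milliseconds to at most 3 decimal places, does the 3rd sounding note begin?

1. 0.0ms @ 0 + 258.993ms (3/5)
2. 258.993ms @ 3/5 + 258.993ms (3/5)
3. 517.986ms @ 6/5 + 517.986ms (6/5)
4. 1035.971ms @ 12/5 + 258.993ms (3/5)
5. 1294.964ms @ 3 + 258.993ms (3/5)
6. 1553.957ms @ 18/5 + 258.993ms (3/5)
7. 1812.95ms @ 21/5 + 258.993ms (3/5)
8. 2071.942ms @ 24/5 + 258.993ms (3/5)
9. 2330.935ms @ 27/5 + 258.993ms (3/5)

note 3 onset = 6/5b = 517.986ms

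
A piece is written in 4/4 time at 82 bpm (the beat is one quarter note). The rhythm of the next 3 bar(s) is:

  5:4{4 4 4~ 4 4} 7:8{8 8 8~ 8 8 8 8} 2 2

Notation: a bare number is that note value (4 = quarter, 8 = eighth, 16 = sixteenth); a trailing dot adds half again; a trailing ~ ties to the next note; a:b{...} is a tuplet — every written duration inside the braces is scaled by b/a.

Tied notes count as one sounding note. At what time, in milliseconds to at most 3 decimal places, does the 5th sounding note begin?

note 5 onset = 4b = 2926.829ms

1. 0.0ms @ 0 + 585.366ms (4/5)
2. 585.366ms @ 4/5 + 585.366ms (4/5)
3. 1170.732ms @ 8/5 + 1170.732ms (8/5)
4. 2341.463ms @ 16/5 + 585.366ms (4/5)
5. 2926.829ms @ 4 + 418.118ms (4/7)
6. 3344.948ms @ 32/7 + 418.118ms (4/7)
7. 3763.066ms @ 36/7 + 836.237ms (8/7)
8. 4599.303ms @ 44/7 + 418.118ms (4/7)
9. 5017.422ms @ 48/7 + 418.118ms (4/7)
10. 5435.54ms @ 52/7 + 418.118ms (4/7)
11. 5853.659ms @ 8 + 1463.415ms (2)
12. 7317.073ms @ 10 + 1463.415ms (2)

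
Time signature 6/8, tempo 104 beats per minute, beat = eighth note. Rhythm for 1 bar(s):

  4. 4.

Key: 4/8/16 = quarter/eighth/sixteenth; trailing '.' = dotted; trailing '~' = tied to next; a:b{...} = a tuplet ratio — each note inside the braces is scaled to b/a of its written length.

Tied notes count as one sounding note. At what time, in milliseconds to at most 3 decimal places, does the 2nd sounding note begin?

note 2 onset = 3b = 1730.769ms

1. 0.0ms @ 0 + 1730.769ms (3)
2. 1730.769ms @ 3 + 1730.769ms (3)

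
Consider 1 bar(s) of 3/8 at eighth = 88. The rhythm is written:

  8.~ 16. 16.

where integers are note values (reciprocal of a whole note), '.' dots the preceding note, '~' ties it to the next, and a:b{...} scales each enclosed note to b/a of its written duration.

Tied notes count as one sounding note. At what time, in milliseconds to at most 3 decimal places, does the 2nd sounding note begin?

1. 0.0ms @ 0 + 1534.091ms (9/4)
2. 1534.091ms @ 9/4 + 511.364ms (3/4)

note 2 onset = 9/4b = 1534.091ms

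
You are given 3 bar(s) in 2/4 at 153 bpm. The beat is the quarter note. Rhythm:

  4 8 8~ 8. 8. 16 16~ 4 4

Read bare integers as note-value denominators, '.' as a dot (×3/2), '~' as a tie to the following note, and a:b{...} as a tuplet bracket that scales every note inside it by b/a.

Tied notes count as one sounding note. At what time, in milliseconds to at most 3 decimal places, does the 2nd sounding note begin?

1. 0.0ms @ 0 + 392.157ms (1)
2. 392.157ms @ 1 + 196.078ms (1/2)
3. 588.235ms @ 3/2 + 490.196ms (5/4)
4. 1078.431ms @ 11/4 + 294.118ms (3/4)
5. 1372.549ms @ 7/2 + 98.039ms (1/4)
6. 1470.588ms @ 15/4 + 490.196ms (5/4)
7. 1960.784ms @ 5 + 392.157ms (1)

note 2 onset = 1b = 392.157ms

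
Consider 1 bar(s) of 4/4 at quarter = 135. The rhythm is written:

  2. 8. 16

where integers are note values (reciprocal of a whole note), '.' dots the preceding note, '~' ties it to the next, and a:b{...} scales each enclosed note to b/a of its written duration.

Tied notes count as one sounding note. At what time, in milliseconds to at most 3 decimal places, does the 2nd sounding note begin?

note 2 onset = 3b = 1333.333ms

1. 0.0ms @ 0 + 1333.333ms (3)
2. 1333.333ms @ 3 + 333.333ms (3/4)
3. 1666.667ms @ 15/4 + 111.111ms (1/4)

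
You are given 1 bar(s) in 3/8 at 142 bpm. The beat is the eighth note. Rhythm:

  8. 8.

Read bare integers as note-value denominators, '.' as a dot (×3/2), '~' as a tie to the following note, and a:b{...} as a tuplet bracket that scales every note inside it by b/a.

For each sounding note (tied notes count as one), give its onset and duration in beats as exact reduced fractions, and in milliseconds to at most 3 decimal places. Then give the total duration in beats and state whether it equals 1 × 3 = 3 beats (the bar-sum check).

1) 0.0ms=0b +633.803ms=3/2b
2) 633.803ms=3/2b +633.803ms=3/2b
Σ=3b of 3 (142bpm 3/8) — PASS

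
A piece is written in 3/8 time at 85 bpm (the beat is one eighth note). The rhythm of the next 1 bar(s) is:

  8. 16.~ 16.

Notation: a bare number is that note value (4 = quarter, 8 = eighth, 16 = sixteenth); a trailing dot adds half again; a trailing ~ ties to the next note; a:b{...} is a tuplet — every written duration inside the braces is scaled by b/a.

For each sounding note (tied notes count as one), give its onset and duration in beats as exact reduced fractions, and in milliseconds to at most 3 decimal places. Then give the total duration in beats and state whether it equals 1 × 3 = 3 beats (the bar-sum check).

1) 0.0ms=0b +1058.824ms=3/2b
2) 1058.824ms=3/2b +1058.824ms=3/2b
Σ=3b of 3 (85bpm 3/8) — PASS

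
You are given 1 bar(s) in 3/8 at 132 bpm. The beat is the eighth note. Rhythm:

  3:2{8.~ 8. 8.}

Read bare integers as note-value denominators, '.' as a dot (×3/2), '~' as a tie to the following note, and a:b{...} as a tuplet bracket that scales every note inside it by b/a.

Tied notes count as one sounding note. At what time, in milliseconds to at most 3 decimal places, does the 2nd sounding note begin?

1. 0.0ms @ 0 + 909.091ms (2)
2. 909.091ms @ 2 + 454.545ms (1)

note 2 onset = 2b = 909.091ms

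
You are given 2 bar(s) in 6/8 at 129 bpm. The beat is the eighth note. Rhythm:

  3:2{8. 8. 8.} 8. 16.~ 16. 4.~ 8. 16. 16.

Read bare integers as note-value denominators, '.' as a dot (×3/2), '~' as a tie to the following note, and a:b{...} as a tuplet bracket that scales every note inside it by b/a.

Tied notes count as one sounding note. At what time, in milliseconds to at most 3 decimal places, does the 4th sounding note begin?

note 4 onset = 3b = 1395.349ms

1. 0.0ms @ 0 + 465.116ms (1)
2. 465.116ms @ 1 + 465.116ms (1)
3. 930.233ms @ 2 + 465.116ms (1)
4. 1395.349ms @ 3 + 697.674ms (3/2)
5. 2093.023ms @ 9/2 + 697.674ms (3/2)
6. 2790.698ms @ 6 + 2093.023ms (9/2)
7. 4883.721ms @ 21/2 + 348.837ms (3/4)
8. 5232.558ms @ 45/4 + 348.837ms (3/4)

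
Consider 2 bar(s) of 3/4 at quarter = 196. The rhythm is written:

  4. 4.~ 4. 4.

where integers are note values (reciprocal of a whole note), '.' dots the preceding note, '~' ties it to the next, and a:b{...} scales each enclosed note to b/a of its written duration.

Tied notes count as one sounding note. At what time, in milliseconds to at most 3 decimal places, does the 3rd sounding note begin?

1. 0.0ms @ 0 + 459.184ms (3/2)
2. 459.184ms @ 3/2 + 918.367ms (3)
3. 1377.551ms @ 9/2 + 459.184ms (3/2)

note 3 onset = 9/2b = 1377.551ms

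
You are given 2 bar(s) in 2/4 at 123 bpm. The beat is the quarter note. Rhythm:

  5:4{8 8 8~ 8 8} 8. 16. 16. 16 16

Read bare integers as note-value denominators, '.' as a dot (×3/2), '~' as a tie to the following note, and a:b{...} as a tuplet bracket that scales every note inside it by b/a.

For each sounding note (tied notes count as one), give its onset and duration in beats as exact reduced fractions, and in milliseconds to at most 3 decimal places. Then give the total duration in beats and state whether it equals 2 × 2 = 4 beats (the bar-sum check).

1) 0.0ms=0b +195.122ms=2/5b
2) 195.122ms=2/5b +195.122ms=2/5b
3) 390.244ms=4/5b +390.244ms=4/5b
4) 780.488ms=8/5b +195.122ms=2/5b
5) 975.61ms=2b +365.854ms=3/4b
6) 1341.463ms=11/4b +182.927ms=3/8b
7) 1524.39ms=25/8b +182.927ms=3/8b
8) 1707.317ms=7/2b +121.951ms=1/4b
9) 1829.268ms=15/4b +121.951ms=1/4b
Σ=4b of 4 (123bpm 2/4) — PASS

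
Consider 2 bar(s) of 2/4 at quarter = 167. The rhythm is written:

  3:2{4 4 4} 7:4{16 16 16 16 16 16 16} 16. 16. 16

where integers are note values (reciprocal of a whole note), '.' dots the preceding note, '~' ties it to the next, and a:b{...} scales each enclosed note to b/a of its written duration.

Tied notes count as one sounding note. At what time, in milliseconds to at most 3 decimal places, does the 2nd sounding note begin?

1. 0.0ms @ 0 + 239.521ms (2/3)
2. 239.521ms @ 2/3 + 239.521ms (2/3)
3. 479.042ms @ 4/3 + 239.521ms (2/3)
4. 718.563ms @ 2 + 51.326ms (1/7)
5. 769.889ms @ 15/7 + 51.326ms (1/7)
6. 821.215ms @ 16/7 + 51.326ms (1/7)
7. 872.541ms @ 17/7 + 51.326ms (1/7)
8. 923.867ms @ 18/7 + 51.326ms (1/7)
9. 975.192ms @ 19/7 + 51.326ms (1/7)
10. 1026.518ms @ 20/7 + 51.326ms (1/7)
11. 1077.844ms @ 3 + 134.731ms (3/8)
12. 1212.575ms @ 27/8 + 134.731ms (3/8)
13. 1347.305ms @ 15/4 + 89.82ms (1/4)

note 2 onset = 2/3b = 239.521ms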